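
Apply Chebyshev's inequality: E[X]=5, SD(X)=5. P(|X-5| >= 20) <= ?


k = 20/5 = 4
Chebyshev: P(|X-mu| >= k*sigma) <= 1/k^2 = 1/4^2 = 1/16

1/16


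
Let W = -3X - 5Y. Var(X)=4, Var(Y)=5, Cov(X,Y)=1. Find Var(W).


Var(-3X - 5Y) = (-3)^2*Var(X) + (-5)^2*Var(Y) + 2*(-3)*(-5)*Cov(X,Y)
= 9*4 + 25*5 + 30*1
= 36 + 125 + 30 = 191

191


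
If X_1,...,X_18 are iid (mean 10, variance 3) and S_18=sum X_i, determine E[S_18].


E[S_n] = n*E[X_1] = 18*10 = 180

180


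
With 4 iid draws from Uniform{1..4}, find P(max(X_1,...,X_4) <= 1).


P(max <= 1) = P(all X_i <= 1) = (P(X_1 <= 1))^4
= (1/4)^4 = 1/256

1/256


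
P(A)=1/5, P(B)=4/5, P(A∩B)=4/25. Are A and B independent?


P(A)*P(B) = 1/5*4/5 = 4/25
P(A∩B) = 4/25, which equals P(A)P(B), so independent

Yes, A and B are independent


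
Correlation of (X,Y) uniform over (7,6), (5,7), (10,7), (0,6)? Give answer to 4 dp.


Cov(X,Y) = 1.0000, Var(X) = 13.2500, Var(Y) = 0.2500
rho = Cov/(sqrt(VarX)*sqrt(VarY)) = 0.5494

0.5494


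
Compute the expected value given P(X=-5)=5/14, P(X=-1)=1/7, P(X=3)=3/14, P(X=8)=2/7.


E[X] = sum(x * P(x))
= -5*5/14 - 1*1/7 + 3*3/14 + 8*2/7
= 1

1


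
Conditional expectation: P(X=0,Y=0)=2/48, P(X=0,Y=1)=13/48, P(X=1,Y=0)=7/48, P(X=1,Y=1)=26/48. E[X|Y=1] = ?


P(Y=1) = 39/48
E[X|Y=1] = (0*13 + 1*26)/39 = 26/39 = 2/3

2/3


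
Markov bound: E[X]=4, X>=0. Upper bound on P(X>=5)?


Markov: P(X >= a) <= E[X]/a
P(X >= 5) <= 4/5

4/5


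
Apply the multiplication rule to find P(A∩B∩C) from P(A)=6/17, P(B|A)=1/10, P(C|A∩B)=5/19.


P(A∩B∩C) = P(A) * P(B|A) * P(C|A∩B)
= 6/17 * 1/10 * 5/19
= 3/85 * 5/19 = 3/323

3/323


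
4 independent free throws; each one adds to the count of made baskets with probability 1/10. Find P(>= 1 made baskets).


P(at least one) = 1 - P(none)
P(none) = (1 - 1/10)^4 = (9/10)^4 = 6561/10000
P(at least one) = 1 - 6561/10000 = 3439/10000

3439/10000


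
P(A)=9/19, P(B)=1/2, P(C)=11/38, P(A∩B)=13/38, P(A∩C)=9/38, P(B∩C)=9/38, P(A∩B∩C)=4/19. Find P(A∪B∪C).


P(A∪B∪C) = P(A)+P(B)+P(C) - P(AB)-P(AC)-P(BC) + P(ABC)
= 9/19+1/2+11/38 - 13/38-9/38-9/38 + 4/19
= 25/38

25/38


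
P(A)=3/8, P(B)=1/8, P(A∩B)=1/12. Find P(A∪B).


P(A∪B) = P(A) + P(B) - P(A∩B)
= 3/8 + 1/8 - 1/12 = 5/12

5/12


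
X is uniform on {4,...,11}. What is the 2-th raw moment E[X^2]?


E[X^2] = (1/8) * sum(x^2 for x=4..11)
= 492/8 = 123/2

123/2


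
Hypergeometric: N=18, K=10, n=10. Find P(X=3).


P(X=3) = C(10,3)*C(8,7) / C(18,10)
= 120*8 / 43758
= 960/43758 = 160/7293

160/7293


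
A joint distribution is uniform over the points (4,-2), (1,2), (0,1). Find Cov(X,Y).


E[X]=5/3, E[Y]=1/3, E[XY]=-2
Cov(X,Y) = E[XY] - E[X]E[Y] = -2 - 5/3*1/3 = -23/9

-23/9


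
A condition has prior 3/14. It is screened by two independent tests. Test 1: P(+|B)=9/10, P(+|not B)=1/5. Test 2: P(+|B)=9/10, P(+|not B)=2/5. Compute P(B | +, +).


After test 1: P(+) = 9/10*3/14 + 1/5*11/14 = 7/20
P(B|+) = (27/140)/(7/20) = 27/49
After test 2 (use post1 as new prior): P(+) = 9/10*27/49 + 2/5*22/49 = 331/490
P(B|+,+) = (243/490)/(331/490) = 243/331

243/331


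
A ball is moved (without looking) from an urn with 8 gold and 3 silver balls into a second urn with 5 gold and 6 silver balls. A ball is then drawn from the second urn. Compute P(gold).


P(transfer gold) = 8/11; P(transfer silver) = 3/11
If gold transferred: Urn II has 6 gold of 12, so P(gold|gold moved) = 1/2
If silver transferred: Urn II has 5 gold of 12, so P(gold|silver moved) = 5/12
By total probability: P(gold) = 8/11*1/2 + 3/11*5/12 = 21/44

21/44


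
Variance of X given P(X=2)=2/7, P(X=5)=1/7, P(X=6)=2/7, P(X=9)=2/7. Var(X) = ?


E[X] = 39/7, E[X^2] = 267/7
Var(X) = E[X^2] - (E[X])^2 = 267/7 - (39/7)^2 = 348/49

348/49


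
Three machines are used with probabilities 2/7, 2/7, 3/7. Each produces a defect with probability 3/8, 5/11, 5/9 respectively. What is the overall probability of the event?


P(A) = P(A|B1)P(B1) + P(A|B2)P(B2) + P(A|B3)P(B3)
= 3/8*2/7 + 5/11*2/7 + 5/9*3/7
= 3/28 + 10/77 + 5/21 = 439/924

439/924


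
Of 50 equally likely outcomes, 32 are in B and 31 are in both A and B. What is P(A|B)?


P(A|B) = P(A∩B)/P(B) = (31/50)/(32/50) = 31/32

31/32


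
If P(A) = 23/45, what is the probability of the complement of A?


P(A') = 1 - P(A) = 1 - 23/45 = 22/45

22/45


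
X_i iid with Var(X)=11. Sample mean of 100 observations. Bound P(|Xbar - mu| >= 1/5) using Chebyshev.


Var(Xbar) = Var(X)/n = 11/100
Chebyshev: P(|Xbar-mu| >= 1/5) <= Var(Xbar)/(1/5)^2 = (11/100)/(1/25) = 11/4
Bound exceeds 1, so trivial bound: 1

1


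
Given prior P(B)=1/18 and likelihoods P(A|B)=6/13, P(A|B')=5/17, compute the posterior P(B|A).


P(A) = P(A|B)P(B) + P(A|B')P(B') = 6/13*1/18 + 5/17*17/18 = 71/234
P(B|A) = P(A|B)P(B)/P(A) = (1/39)/(71/234) = 6/71

6/71


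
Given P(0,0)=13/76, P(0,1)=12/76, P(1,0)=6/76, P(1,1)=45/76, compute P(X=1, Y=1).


Read from table: P(X=1, Y=1) = 45/76

45/76


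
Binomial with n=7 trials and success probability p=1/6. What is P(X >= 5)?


P(X>=5) = P(X=5) + P(X=6) + P(X=7)
= 175/93312 + 35/279936 + 1/279936
= 187/93312

187/93312


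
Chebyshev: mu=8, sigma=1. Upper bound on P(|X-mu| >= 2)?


k = 2/1 = 2
Chebyshev: P(|X-mu| >= k*sigma) <= 1/k^2 = 1/2^2 = 1/4

1/4


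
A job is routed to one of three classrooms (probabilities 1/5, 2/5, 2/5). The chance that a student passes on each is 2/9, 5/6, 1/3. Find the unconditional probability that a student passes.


P(A) = P(A|B1)P(B1) + P(A|B2)P(B2) + P(A|B3)P(B3)
= 2/9*1/5 + 5/6*2/5 + 1/3*2/5
= 2/45 + 1/3 + 2/15 = 23/45

23/45


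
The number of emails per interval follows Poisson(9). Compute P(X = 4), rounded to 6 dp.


P(X=4) = e^(-9) * 9^4 / 4!
≈ 0.0001234098041 * 6561 / 24
≈ 0.033737

0.033737


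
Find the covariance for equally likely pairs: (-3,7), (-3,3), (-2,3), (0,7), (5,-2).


E[X]=-3/5, E[Y]=18/5, E[XY]=-46/5
Cov(X,Y) = E[XY] - E[X]E[Y] = -46/5 + 3/5*18/5 = -176/25

-176/25


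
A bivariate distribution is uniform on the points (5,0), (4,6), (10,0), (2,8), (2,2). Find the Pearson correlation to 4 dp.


Cov(X,Y) = -5.9200, Var(X) = 8.6400, Var(Y) = 10.5600
rho = Cov/(sqrt(VarX)*sqrt(VarY)) = -0.6198

-0.6198


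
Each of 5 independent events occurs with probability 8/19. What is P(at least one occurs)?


P(at least one) = 1 - P(none)
P(none) = (1 - 8/19)^5 = (11/19)^5 = 161051/2476099
P(at least one) = 1 - 161051/2476099 = 2315048/2476099

2315048/2476099


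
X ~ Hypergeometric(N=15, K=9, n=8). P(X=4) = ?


P(X=4) = C(9,4)*C(6,4) / C(15,8)
= 126*15 / 6435
= 1890/6435 = 42/143

42/143


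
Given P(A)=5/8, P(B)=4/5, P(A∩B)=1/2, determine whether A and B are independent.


P(A)*P(B) = 5/8*4/5 = 1/2
P(A∩B) = 1/2, which equals P(A)P(B), so independent

Yes, A and B are independent


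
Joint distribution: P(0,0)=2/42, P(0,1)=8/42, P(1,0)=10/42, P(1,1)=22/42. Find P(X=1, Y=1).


Read from table: P(X=1, Y=1) = 22/42 = 11/21

11/21


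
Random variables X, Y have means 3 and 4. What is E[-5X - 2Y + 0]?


E[-5X - 2Y + 0] = -5*E[X] - 2*E[Y] + 0
= (-5)*(3) + (-2)*(4) + (0)
= -15 - 8 + 0 = -23

-23


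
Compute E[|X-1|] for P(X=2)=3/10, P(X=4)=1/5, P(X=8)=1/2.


E[|X-1|] = sum(g(x)*P(x))
= 1*3/10 + 3*1/5 + 7*1/2
= 22/5

22/5


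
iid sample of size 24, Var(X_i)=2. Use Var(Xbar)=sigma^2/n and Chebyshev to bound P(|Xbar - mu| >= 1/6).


Var(Xbar) = Var(X)/n = 2/24
Chebyshev: P(|Xbar-mu| >= 1/6) <= Var(Xbar)/(1/6)^2 = (1/12)/(1/36) = 3
Bound exceeds 1, so trivial bound: 1

1


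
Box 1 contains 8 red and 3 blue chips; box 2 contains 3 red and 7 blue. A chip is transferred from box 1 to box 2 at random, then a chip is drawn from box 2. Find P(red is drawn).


P(transfer red) = 8/11; P(transfer blue) = 3/11
If red transferred: Urn II has 4 red of 11, so P(red|red moved) = 4/11
If blue transferred: Urn II has 3 red of 11, so P(red|blue moved) = 3/11
By total probability: P(red) = 8/11*4/11 + 3/11*3/11 = 41/121

41/121


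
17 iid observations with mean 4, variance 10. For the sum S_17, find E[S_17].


E[S_n] = n*E[X_1] = 17*4 = 68

68


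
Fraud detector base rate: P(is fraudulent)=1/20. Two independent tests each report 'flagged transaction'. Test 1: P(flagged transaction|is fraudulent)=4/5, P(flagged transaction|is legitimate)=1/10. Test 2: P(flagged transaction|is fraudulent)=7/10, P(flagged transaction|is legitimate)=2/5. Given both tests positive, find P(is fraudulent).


After test 1: P(+) = 4/5*1/20 + 1/10*19/20 = 27/200
P(B|+) = (1/25)/(27/200) = 8/27
After test 2 (use post1 as new prior): P(+) = 7/10*8/27 + 2/5*19/27 = 22/45
P(B|+,+) = (28/135)/(22/45) = 14/33

14/33


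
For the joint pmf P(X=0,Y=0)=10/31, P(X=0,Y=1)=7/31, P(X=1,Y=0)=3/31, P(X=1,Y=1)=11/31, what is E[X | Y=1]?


P(Y=1) = 18/31
E[X|Y=1] = (0*7 + 1*11)/18 = 11/18

11/18


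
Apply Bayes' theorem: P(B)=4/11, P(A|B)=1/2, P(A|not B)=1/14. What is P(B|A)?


P(A) = P(A|B)P(B) + P(A|B')P(B') = 1/2*4/11 + 1/14*7/11 = 5/22
P(B|A) = P(A|B)P(B)/P(A) = (2/11)/(5/22) = 4/5

4/5


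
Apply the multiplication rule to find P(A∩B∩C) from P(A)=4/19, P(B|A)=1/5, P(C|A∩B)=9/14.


P(A∩B∩C) = P(A) * P(B|A) * P(C|A∩B)
= 4/19 * 1/5 * 9/14
= 4/95 * 9/14 = 18/665

18/665


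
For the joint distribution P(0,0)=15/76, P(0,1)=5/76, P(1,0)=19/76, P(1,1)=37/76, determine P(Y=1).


P(Y=1) = P(0,1)+P(1,1) = 5/76 + 37/76 = 42/76 = 21/38

21/38


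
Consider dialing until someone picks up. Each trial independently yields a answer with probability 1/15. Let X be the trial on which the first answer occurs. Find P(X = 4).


P(X=4) = (1-p)^3 * p = (14/15)^3 * 1/15
= 2744/3375 * 1/15 = 2744/50625

2744/50625


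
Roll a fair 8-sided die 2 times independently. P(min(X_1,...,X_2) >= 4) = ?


P(min >= 4) = P(all X_i >= 4) = (P(X_1 >= 4))^2
= (5/8)^2 = 25/64

25/64


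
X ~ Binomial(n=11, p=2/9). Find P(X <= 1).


P(X<=1) = P(X=0) + P(X=1)
= 1977326743/31381059609 + 6214455478/31381059609
= 8191782221/31381059609

8191782221/31381059609


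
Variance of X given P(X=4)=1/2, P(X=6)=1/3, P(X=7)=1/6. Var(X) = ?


E[X] = 31/6, E[X^2] = 169/6
Var(X) = E[X^2] - (E[X])^2 = 169/6 - (31/6)^2 = 53/36

53/36


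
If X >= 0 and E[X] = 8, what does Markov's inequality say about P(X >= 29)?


Markov: P(X >= a) <= E[X]/a
P(X >= 29) <= 8/29

8/29


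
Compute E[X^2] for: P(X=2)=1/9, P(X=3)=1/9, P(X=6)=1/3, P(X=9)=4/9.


E[X^2] = sum(x^2 * P(x))
= 4*1/9 + 9*1/9 + 36*1/3 + 81*4/9
= 445/9

445/9


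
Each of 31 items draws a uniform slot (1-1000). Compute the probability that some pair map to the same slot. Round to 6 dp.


P(all different) = prod((1000-i)/1000 for i=0..30) = 0.625127
P(at least one match) = 1 - 0.625127 = 0.374873

0.374873


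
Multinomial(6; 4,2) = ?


6! = 720
Denominator: 4!=24 * 2!=2
Coefficient = 720 / 48 = 15

15


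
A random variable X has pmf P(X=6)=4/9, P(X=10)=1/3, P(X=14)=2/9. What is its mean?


E[X] = sum(x * P(x))
= 6*4/9 + 10*1/3 + 14*2/9
= 82/9

82/9


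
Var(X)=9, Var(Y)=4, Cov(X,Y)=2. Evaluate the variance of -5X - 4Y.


Var(-5X - 4Y) = (-5)^2*Var(X) + (-4)^2*Var(Y) + 2*(-5)*(-4)*Cov(X,Y)
= 25*9 + 16*4 + 40*2
= 225 + 64 + 80 = 369

369


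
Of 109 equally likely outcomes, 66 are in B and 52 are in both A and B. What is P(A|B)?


P(A|B) = P(A∩B)/P(B) = (52/109)/(66/109) = 52/66 = 26/33

26/33


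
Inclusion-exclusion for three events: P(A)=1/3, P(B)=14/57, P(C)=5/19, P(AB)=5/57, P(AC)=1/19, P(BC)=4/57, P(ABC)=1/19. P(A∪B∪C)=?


P(A∪B∪C) = P(A)+P(B)+P(C) - P(AB)-P(AC)-P(BC) + P(ABC)
= 1/3+14/57+5/19 - 5/57-1/19-4/57 + 1/19
= 13/19

13/19


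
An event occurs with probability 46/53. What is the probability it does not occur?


P(A') = 1 - P(A) = 1 - 46/53 = 7/53

7/53


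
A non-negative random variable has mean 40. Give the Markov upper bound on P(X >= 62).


Markov: P(X >= a) <= E[X]/a
P(X >= 62) <= 40/62 = 20/31

20/31


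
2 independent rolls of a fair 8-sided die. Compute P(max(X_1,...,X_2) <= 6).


P(max <= 6) = P(all X_i <= 6) = (P(X_1 <= 6))^2
= (6/8)^2 = (3/4)^2 = 9/16

9/16


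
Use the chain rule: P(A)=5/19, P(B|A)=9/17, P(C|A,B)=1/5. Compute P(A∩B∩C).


P(A∩B∩C) = P(A) * P(B|A) * P(C|A∩B)
= 5/19 * 9/17 * 1/5
= 45/323 * 1/5 = 9/323

9/323


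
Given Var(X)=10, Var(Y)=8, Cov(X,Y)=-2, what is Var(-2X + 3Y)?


Var(-2X + 3Y) = (-2)^2*Var(X) + 3^2*Var(Y) + 2*(-2)*3*Cov(X,Y)
= 4*10 + 9*8 - 12*(-2)
= 40 + 72 + 24 = 136

136


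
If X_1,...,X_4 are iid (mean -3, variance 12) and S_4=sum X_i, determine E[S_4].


E[S_n] = n*E[X_1] = 4*-3 = -12

-12


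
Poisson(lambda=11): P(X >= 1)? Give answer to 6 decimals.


P(X>=1) = 1 - P(X<=0) = 1 - (e^(-11)*11^0/0!)
≈ 1 - 0.0000167017 = 0.9999832983
≈ 0.999983

0.999983


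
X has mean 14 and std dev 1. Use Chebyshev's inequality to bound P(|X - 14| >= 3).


k = 3/1 = 3
Chebyshev: P(|X-mu| >= k*sigma) <= 1/k^2 = 1/3^2 = 1/9

1/9


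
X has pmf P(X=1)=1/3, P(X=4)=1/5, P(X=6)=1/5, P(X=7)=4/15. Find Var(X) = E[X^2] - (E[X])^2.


E[X] = 21/5, E[X^2] = 119/5
Var(X) = E[X^2] - (E[X])^2 = 119/5 - (21/5)^2 = 154/25

154/25


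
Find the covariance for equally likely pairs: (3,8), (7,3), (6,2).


E[X]=16/3, E[Y]=13/3, E[XY]=19
Cov(X,Y) = E[XY] - E[X]E[Y] = 19 - 16/3*13/3 = -37/9

-37/9


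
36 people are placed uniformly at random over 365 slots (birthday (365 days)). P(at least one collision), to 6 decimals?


P(all different) = prod((365-i)/365 for i=0..35) = 0.167818
P(at least one match) = 1 - 0.167818 = 0.832182

0.832182


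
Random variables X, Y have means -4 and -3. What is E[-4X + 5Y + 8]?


E[-4X + 5Y + 8] = -4*E[X] + 5*E[Y] + 8
= (-4)*(-4) + (5)*(-3) + (8)
= 16 - 15 + 8 = 9

9


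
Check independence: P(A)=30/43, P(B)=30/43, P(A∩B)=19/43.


P(A)*P(B) = 30/43*30/43 = 900/1849
P(A∩B) = 19/43 != 900/1849, so not independent

No, A and B are not independent


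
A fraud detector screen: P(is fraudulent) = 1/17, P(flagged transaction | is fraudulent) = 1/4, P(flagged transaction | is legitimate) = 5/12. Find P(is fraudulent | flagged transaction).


P(A) = P(A|B)P(B) + P(A|B')P(B') = 1/4*1/17 + 5/12*16/17 = 83/204
P(B|A) = P(A|B)P(B)/P(A) = (1/68)/(83/204) = 3/83

3/83


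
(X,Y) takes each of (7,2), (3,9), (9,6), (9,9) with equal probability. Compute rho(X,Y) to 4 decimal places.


Cov(X,Y) = -1.5000, Var(X) = 6.0000, Var(Y) = 8.2500
rho = Cov/(sqrt(VarX)*sqrt(VarY)) = -0.2132

-0.2132


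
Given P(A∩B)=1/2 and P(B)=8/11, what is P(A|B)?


P(A|B) = P(A∩B)/P(B) = (11/22)/(16/22) = 11/16

11/16


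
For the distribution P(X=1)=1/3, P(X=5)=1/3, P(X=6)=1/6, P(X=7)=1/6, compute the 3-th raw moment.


E[X^3] = sum(x^3 * P(x))
= 1*1/3 + 125*1/3 + 216*1/6 + 343*1/6
= 811/6

811/6


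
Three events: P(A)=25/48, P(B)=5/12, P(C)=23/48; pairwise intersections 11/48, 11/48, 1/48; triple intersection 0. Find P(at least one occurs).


P(A∪B∪C) = P(A)+P(B)+P(C) - P(AB)-P(AC)-P(BC) + P(ABC)
= 25/48+5/12+23/48 - 11/48-11/48-1/48 + 0
= 15/16

15/16


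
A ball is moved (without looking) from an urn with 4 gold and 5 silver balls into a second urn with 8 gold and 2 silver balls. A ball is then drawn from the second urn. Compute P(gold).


P(transfer gold) = 4/9; P(transfer silver) = 5/9
If gold transferred: Urn II has 9 gold of 11, so P(gold|gold moved) = 9/11
If silver transferred: Urn II has 8 gold of 11, so P(gold|silver moved) = 8/11
By total probability: P(gold) = 4/9*9/11 + 5/9*8/11 = 76/99

76/99


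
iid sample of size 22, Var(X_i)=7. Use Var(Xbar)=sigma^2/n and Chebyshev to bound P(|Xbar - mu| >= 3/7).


Var(Xbar) = Var(X)/n = 7/22
Chebyshev: P(|Xbar-mu| >= 3/7) <= Var(Xbar)/(3/7)^2 = (7/22)/(9/49) = 343/198
Bound exceeds 1, so trivial bound: 1

1


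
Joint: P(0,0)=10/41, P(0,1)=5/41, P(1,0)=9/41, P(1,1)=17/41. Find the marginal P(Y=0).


P(Y=0) = P(0,0)+P(1,0) = 10/41 + 9/41 = 19/41

19/41


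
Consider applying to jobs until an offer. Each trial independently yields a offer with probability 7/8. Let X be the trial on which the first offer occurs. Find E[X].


For geometric (trials until first success), E[X] = 1/p = 1/(7/8) = 8/7

8/7


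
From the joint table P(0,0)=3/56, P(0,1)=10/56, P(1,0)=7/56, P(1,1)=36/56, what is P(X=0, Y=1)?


Read from table: P(X=0, Y=1) = 10/56 = 5/28

5/28


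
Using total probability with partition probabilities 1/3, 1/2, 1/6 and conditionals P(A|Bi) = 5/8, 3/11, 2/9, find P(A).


P(A) = P(A|B1)P(B1) + P(A|B2)P(B2) + P(A|B3)P(B3)
= 5/8*1/3 + 3/11*1/2 + 2/9*1/6
= 5/24 + 3/22 + 1/27 = 907/2376

907/2376


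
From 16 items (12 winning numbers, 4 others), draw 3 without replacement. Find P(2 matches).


P(X=2) = C(12,2)*C(4,1) / C(16,3)
= 66*4 / 560
= 264/560 = 33/70

33/70


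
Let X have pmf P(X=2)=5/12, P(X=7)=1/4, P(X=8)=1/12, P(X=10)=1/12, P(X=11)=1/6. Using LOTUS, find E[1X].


E[1X] = sum(g(x)*P(x))
= 2*5/12 + 7*1/4 + 8*1/12 + 10*1/12 + 11*1/6
= 71/12

71/12


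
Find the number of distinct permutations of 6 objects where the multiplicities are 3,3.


6! = 720
Denominator: 3!=6 * 3!=6
Coefficient = 720 / 36 = 20

20


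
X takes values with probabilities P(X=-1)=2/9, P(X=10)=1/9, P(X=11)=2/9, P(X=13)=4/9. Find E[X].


E[X] = sum(x * P(x))
= -1*2/9 + 10*1/9 + 11*2/9 + 13*4/9
= 82/9

82/9


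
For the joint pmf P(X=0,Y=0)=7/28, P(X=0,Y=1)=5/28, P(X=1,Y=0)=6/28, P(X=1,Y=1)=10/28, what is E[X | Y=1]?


P(Y=1) = 15/28
E[X|Y=1] = (0*5 + 1*10)/15 = 10/15 = 2/3

2/3


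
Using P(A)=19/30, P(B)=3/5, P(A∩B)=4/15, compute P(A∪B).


P(A∪B) = P(A) + P(B) - P(A∩B)
= 19/30 + 3/5 - 4/15 = 29/30

29/30


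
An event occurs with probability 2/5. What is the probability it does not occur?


P(A') = 1 - P(A) = 1 - 2/5 = 3/5

3/5


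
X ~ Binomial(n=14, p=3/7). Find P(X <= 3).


P(X<=3) = P(X=0) + P(X=1) + P(X=2) + P(X=3)
= 268435456/678223072849 + 402653184/96889010407 + 1962934272/96889010407 + 5888802816/96889010407
= 58049167360/678223072849

58049167360/678223072849


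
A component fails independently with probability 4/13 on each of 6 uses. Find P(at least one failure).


P(at least one) = 1 - P(none)
P(none) = (1 - 4/13)^6 = (9/13)^6 = 531441/4826809
P(at least one) = 1 - 531441/4826809 = 4295368/4826809

4295368/4826809


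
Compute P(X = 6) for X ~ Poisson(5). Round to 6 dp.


P(X=6) = e^(-5) * 5^6 / 6!
≈ 0.006737946999 * 15625 / 720
≈ 0.146223

0.146223


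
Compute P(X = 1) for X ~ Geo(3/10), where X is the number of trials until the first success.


P(X=1) = (1-p)^0 * p = (7/10)^0 * 3/10
= 1 * 3/10 = 3/10

3/10


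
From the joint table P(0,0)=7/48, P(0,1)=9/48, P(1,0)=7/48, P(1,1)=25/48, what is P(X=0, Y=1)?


Read from table: P(X=0, Y=1) = 9/48 = 3/16

3/16


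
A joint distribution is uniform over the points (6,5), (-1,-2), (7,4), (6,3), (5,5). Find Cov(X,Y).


E[X]=23/5, E[Y]=3, E[XY]=103/5
Cov(X,Y) = E[XY] - E[X]E[Y] = 103/5 - 23/5*3 = 34/5

34/5


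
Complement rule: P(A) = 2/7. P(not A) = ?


P(A') = 1 - P(A) = 1 - 2/7 = 5/7

5/7


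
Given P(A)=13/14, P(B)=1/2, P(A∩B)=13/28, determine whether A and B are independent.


P(A)*P(B) = 13/14*1/2 = 13/28
P(A∩B) = 13/28, which equals P(A)P(B), so independent

Yes, A and B are independent


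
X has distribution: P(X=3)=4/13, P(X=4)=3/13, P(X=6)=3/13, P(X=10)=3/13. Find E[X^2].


E[X^2] = sum(g(x)*P(x))
= 9*4/13 + 16*3/13 + 36*3/13 + 100*3/13
= 492/13

492/13


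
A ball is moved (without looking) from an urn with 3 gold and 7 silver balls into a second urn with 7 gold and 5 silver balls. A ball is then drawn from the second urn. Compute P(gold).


P(transfer gold) = 3/10; P(transfer silver) = 7/10
If gold transferred: Urn II has 8 gold of 13, so P(gold|gold moved) = 8/13
If silver transferred: Urn II has 7 gold of 13, so P(gold|silver moved) = 7/13
By total probability: P(gold) = 3/10*8/13 + 7/10*7/13 = 73/130

73/130


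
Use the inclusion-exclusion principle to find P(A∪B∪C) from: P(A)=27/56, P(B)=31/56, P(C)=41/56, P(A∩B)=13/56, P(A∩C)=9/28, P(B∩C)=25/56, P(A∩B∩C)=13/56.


P(A∪B∪C) = P(A)+P(B)+P(C) - P(AB)-P(AC)-P(BC) + P(ABC)
= 27/56+31/56+41/56 - 13/56-9/28-25/56 + 13/56
= 1

1


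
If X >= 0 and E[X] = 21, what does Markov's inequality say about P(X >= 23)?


Markov: P(X >= a) <= E[X]/a
P(X >= 23) <= 21/23

21/23


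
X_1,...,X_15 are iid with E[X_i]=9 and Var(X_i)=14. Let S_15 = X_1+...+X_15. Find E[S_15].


E[S_n] = n*E[X_1] = 15*9 = 135

135


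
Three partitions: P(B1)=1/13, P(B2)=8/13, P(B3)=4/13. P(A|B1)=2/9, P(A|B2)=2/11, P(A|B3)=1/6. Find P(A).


P(A) = P(A|B1)P(B1) + P(A|B2)P(B2) + P(A|B3)P(B3)
= 2/9*1/13 + 2/11*8/13 + 1/6*4/13
= 2/117 + 16/143 + 2/39 = 232/1287

232/1287


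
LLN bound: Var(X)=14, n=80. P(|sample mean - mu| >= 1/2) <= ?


Var(Xbar) = Var(X)/n = 14/80
Chebyshev: P(|Xbar-mu| >= 1/2) <= Var(Xbar)/(1/2)^2 = (7/40)/(1/4) = 7/10

7/10


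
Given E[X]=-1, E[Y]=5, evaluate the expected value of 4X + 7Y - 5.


E[4X + 7Y - 5] = 4*E[X] + 7*E[Y] - 5
= (4)*(-1) + (7)*(5) + (-5)
= -4 + 35 - 5 = 26

26


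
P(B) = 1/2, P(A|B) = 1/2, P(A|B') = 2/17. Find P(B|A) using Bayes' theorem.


P(A) = P(A|B)P(B) + P(A|B')P(B') = 1/2*1/2 + 2/17*1/2 = 21/68
P(B|A) = P(A|B)P(B)/P(A) = (1/4)/(21/68) = 17/21

17/21


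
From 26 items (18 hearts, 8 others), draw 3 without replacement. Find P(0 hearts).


P(X=0) = C(18,0)*C(8,3) / C(26,3)
= 1*56 / 2600
= 56/2600 = 7/325

7/325


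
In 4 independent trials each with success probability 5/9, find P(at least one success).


P(at least one) = 1 - P(none)
P(none) = (1 - 5/9)^4 = (4/9)^4 = 256/6561
P(at least one) = 1 - 256/6561 = 6305/6561

6305/6561


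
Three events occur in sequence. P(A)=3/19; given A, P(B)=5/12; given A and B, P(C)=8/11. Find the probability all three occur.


P(A∩B∩C) = P(A) * P(B|A) * P(C|A∩B)
= 3/19 * 5/12 * 8/11
= 5/76 * 8/11 = 10/209

10/209


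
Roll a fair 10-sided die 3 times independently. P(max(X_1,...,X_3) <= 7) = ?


P(max <= 7) = P(all X_i <= 7) = (P(X_1 <= 7))^3
= (7/10)^3 = 343/1000

343/1000


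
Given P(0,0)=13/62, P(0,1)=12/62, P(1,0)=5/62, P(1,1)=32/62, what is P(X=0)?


P(X=0) = P(0,0)+P(0,1) = 13/62 + 12/62 = 25/62

25/62


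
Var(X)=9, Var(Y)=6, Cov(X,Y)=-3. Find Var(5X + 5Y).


Var(5X + 5Y) = 5^2*Var(X) + 5^2*Var(Y) + 2*5*5*Cov(X,Y)
= 25*9 + 25*6 + 50*(-3)
= 225 + 150 - 150 = 225

225


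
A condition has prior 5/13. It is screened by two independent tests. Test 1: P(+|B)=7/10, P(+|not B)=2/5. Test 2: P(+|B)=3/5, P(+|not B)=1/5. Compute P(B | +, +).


After test 1: P(+) = 7/10*5/13 + 2/5*8/13 = 67/130
P(B|+) = (7/26)/(67/130) = 35/67
After test 2 (use post1 as new prior): P(+) = 3/5*35/67 + 1/5*32/67 = 137/335
P(B|+,+) = (21/67)/(137/335) = 105/137

105/137


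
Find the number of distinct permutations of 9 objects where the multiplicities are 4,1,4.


9! = 362880
Denominator: 4!=24 * 1!=1 * 4!=24
Coefficient = 362880 / 576 = 630

630


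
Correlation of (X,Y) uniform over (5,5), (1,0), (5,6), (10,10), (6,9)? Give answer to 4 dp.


Cov(X,Y) = 9.4000, Var(X) = 8.2400, Var(Y) = 12.4000
rho = Cov/(sqrt(VarX)*sqrt(VarY)) = 0.9299

0.9299


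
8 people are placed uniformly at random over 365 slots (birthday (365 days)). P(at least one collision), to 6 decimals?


P(all different) = prod((365-i)/365 for i=0..7) = 0.925665
P(at least one match) = 1 - 0.925665 = 0.074335

0.074335


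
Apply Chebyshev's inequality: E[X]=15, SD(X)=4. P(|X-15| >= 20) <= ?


k = 20/4 = 5
Chebyshev: P(|X-mu| >= k*sigma) <= 1/k^2 = 1/5^2 = 1/25

1/25


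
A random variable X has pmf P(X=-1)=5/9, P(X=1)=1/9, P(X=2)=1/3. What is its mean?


E[X] = sum(x * P(x))
= -1*5/9 + 1*1/9 + 2*1/3
= 2/9

2/9


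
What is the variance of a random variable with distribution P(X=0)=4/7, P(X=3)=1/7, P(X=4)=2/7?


E[X] = 11/7, E[X^2] = 41/7
Var(X) = E[X^2] - (E[X])^2 = 41/7 - (11/7)^2 = 166/49

166/49


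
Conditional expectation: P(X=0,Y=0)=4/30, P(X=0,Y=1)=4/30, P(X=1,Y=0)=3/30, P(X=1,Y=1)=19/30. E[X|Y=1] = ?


P(Y=1) = 23/30
E[X|Y=1] = (0*4 + 1*19)/23 = 19/23

19/23


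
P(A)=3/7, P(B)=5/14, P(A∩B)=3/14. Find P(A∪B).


P(A∪B) = P(A) + P(B) - P(A∩B)
= 3/7 + 5/14 - 3/14 = 4/7

4/7


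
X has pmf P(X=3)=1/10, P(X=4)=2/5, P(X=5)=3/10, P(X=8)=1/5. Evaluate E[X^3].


E[X^3] = sum(x^3 * P(x))
= 27*1/10 + 64*2/5 + 125*3/10 + 512*1/5
= 841/5

841/5


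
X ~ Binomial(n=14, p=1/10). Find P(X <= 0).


P(X<=0) = P(X=0)
= 22876792454961/100000000000000
= 22876792454961/100000000000000

22876792454961/100000000000000


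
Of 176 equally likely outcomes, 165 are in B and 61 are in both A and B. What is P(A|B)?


P(A|B) = P(A∩B)/P(B) = (61/176)/(165/176) = 61/165

61/165


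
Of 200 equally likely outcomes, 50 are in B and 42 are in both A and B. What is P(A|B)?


P(A|B) = P(A∩B)/P(B) = (42/200)/(50/200) = 42/50 = 21/25

21/25


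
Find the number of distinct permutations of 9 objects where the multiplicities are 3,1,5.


9! = 362880
Denominator: 3!=6 * 1!=1 * 5!=120
Coefficient = 362880 / 720 = 504

504


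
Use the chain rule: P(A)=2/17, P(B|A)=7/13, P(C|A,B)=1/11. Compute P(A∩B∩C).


P(A∩B∩C) = P(A) * P(B|A) * P(C|A∩B)
= 2/17 * 7/13 * 1/11
= 14/221 * 1/11 = 14/2431

14/2431


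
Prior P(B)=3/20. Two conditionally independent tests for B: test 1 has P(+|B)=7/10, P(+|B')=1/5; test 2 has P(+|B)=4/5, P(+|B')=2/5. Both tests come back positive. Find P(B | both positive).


After test 1: P(+) = 7/10*3/20 + 1/5*17/20 = 11/40
P(B|+) = (21/200)/(11/40) = 21/55
After test 2 (use post1 as new prior): P(+) = 4/5*21/55 + 2/5*34/55 = 152/275
P(B|+,+) = (84/275)/(152/275) = 21/38

21/38


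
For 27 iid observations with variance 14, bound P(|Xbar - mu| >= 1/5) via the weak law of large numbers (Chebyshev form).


Var(Xbar) = Var(X)/n = 14/27
Chebyshev: P(|Xbar-mu| >= 1/5) <= Var(Xbar)/(1/5)^2 = (14/27)/(1/25) = 350/27
Bound exceeds 1, so trivial bound: 1

1


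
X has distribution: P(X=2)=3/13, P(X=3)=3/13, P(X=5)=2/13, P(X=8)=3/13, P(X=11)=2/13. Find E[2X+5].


E[2X+5] = sum(g(x)*P(x))
= 9*3/13 + 11*3/13 + 15*2/13 + 21*3/13 + 27*2/13
= 207/13

207/13


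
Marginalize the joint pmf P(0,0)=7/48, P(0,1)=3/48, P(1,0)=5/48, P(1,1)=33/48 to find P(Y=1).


P(Y=1) = P(0,1)+P(1,1) = 3/48 + 33/48 = 36/48 = 3/4

3/4


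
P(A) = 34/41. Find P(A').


P(A') = 1 - P(A) = 1 - 34/41 = 7/41

7/41


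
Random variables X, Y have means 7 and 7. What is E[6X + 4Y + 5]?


E[6X + 4Y + 5] = 6*E[X] + 4*E[Y] + 5
= (6)*(7) + (4)*(7) + (5)
= 42 + 28 + 5 = 75

75


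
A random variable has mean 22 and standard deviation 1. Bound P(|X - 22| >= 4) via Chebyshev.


k = 4/1 = 4
Chebyshev: P(|X-mu| >= k*sigma) <= 1/k^2 = 1/4^2 = 1/16

1/16


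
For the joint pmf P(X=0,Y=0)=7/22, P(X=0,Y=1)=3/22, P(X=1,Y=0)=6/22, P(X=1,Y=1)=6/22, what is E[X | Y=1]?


P(Y=1) = 9/22
E[X|Y=1] = (0*3 + 1*6)/9 = 6/9 = 2/3

2/3


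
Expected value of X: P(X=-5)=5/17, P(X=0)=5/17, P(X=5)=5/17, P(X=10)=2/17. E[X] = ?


E[X] = sum(x * P(x))
= -5*5/17 + 0*5/17 + 5*5/17 + 10*2/17
= 20/17

20/17


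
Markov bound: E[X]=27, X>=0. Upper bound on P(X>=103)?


Markov: P(X >= a) <= E[X]/a
P(X >= 103) <= 27/103

27/103


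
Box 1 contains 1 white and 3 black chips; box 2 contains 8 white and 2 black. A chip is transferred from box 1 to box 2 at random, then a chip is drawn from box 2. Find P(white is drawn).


P(transfer white) = 1/4; P(transfer black) = 3/4
If white transferred: Urn II has 9 white of 11, so P(white|white moved) = 9/11
If black transferred: Urn II has 8 white of 11, so P(white|black moved) = 8/11
By total probability: P(white) = 1/4*9/11 + 3/4*8/11 = 3/4

3/4


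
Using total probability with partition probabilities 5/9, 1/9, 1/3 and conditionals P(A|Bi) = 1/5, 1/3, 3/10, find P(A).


P(A) = P(A|B1)P(B1) + P(A|B2)P(B2) + P(A|B3)P(B3)
= 1/5*5/9 + 1/3*1/9 + 3/10*1/3
= 1/9 + 1/27 + 1/10 = 67/270

67/270


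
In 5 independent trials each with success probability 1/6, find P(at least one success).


P(at least one) = 1 - P(none)
P(none) = (1 - 1/6)^5 = (5/6)^5 = 3125/7776
P(at least one) = 1 - 3125/7776 = 4651/7776

4651/7776


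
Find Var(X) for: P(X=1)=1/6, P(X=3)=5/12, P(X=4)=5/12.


E[X] = 37/12, E[X^2] = 127/12
Var(X) = E[X^2] - (E[X])^2 = 127/12 - (37/12)^2 = 155/144

155/144


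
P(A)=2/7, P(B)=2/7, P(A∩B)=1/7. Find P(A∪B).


P(A∪B) = P(A) + P(B) - P(A∩B)
= 2/7 + 2/7 - 1/7 = 3/7

3/7


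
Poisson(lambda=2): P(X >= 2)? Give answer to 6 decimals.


P(X>=2) = 1 - P(X<=1) = 1 - (e^(-2)*2^0/0! + e^(-2)*2^1/1!)
≈ 1 - (0.1353352832 + 0.2706705665)
= 1 - 0.4060058497 = 0.5939941503
≈ 0.593994

0.593994


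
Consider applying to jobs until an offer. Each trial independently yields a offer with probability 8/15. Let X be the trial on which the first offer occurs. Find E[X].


For geometric (trials until first success), E[X] = 1/p = 1/(8/15) = 15/8

15/8


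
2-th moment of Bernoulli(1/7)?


For Bernoulli: X in {0,1}
E[X^2] = 0^2*(1-1/7) + 1^2*1/7 = 1/7

1/7


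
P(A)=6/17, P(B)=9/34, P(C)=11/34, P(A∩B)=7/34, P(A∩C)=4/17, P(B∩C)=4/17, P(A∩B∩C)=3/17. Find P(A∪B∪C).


P(A∪B∪C) = P(A)+P(B)+P(C) - P(AB)-P(AC)-P(BC) + P(ABC)
= 6/17+9/34+11/34 - 7/34-4/17-4/17 + 3/17
= 15/34

15/34


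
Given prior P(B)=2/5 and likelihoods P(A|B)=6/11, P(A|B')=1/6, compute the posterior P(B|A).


P(A) = P(A|B)P(B) + P(A|B')P(B') = 6/11*2/5 + 1/6*3/5 = 7/22
P(B|A) = P(A|B)P(B)/P(A) = (12/55)/(7/22) = 24/35

24/35


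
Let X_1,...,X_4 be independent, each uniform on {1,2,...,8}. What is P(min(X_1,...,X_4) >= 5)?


P(min >= 5) = P(all X_i >= 5) = (P(X_1 >= 5))^4
= (4/8)^4 = (1/2)^4 = 1/16

1/16


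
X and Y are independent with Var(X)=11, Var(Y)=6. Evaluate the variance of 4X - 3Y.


Independence => Cov(X,Y)=0
Var(4X - 3Y) = 4^2*Var(X) + (-3)^2*Var(Y)
= 16*11 + 9*6 = 230

230


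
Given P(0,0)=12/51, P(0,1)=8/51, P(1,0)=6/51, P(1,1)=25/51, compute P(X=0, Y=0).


Read from table: P(X=0, Y=0) = 12/51 = 4/17

4/17


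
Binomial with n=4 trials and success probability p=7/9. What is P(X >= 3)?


P(X>=3) = P(X=3) + P(X=4)
= 2744/6561 + 2401/6561
= 1715/2187

1715/2187


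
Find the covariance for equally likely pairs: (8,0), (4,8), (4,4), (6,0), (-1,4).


E[X]=21/5, E[Y]=16/5, E[XY]=44/5
Cov(X,Y) = E[XY] - E[X]E[Y] = 44/5 - 21/5*16/5 = -116/25

-116/25


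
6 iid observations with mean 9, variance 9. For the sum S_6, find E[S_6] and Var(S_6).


E[S_n] = n*mu = 6*9 = 54
Var(S_n) = n*sigma^2 = 6*9 = 54

E[S_6]=54, Var(S_6)=54


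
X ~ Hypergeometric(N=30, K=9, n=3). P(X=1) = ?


P(X=1) = C(9,1)*C(21,2) / C(30,3)
= 9*210 / 4060
= 1890/4060 = 27/58

27/58


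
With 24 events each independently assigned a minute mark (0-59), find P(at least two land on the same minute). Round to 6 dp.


P(all different) = prod((60-i)/60 for i=0..23) = 0.004721
P(at least one match) = 1 - 0.004721 = 0.995279

0.995279


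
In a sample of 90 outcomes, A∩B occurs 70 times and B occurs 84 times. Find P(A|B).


P(A|B) = P(A∩B)/P(B) = (70/90)/(84/90) = 70/84 = 5/6

5/6


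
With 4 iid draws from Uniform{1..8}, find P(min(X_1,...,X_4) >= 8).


P(min >= 8) = P(all X_i >= 8) = (P(X_1 >= 8))^4
= (1/8)^4 = 1/4096

1/4096


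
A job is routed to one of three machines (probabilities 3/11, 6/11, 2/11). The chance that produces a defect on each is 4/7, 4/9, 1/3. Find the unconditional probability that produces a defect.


P(A) = P(A|B1)P(B1) + P(A|B2)P(B2) + P(A|B3)P(B3)
= 4/7*3/11 + 4/9*6/11 + 1/3*2/11
= 12/77 + 8/33 + 2/33 = 106/231

106/231


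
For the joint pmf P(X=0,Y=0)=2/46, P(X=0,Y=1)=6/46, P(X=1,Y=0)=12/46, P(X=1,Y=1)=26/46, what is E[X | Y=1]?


P(Y=1) = 32/46
E[X|Y=1] = (0*6 + 1*26)/32 = 26/32 = 13/16

13/16


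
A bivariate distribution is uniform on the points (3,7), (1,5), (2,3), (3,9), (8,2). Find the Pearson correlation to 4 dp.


Cov(X,Y) = -2.6800, Var(X) = 5.8400, Var(Y) = 6.5600
rho = Cov/(sqrt(VarX)*sqrt(VarY)) = -0.4330

-0.4330


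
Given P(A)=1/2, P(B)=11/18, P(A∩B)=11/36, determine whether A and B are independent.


P(A)*P(B) = 1/2*11/18 = 11/36
P(A∩B) = 11/36, which equals P(A)P(B), so independent

Yes, A and B are independent


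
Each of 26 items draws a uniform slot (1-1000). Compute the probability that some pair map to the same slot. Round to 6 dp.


P(all different) = prod((1000-i)/1000 for i=0..25) = 0.720508
P(at least one match) = 1 - 0.720508 = 0.279492

0.279492


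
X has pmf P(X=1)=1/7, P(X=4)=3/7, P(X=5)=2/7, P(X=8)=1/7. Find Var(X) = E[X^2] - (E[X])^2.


E[X] = 31/7, E[X^2] = 163/7
Var(X) = E[X^2] - (E[X])^2 = 163/7 - (31/7)^2 = 180/49

180/49


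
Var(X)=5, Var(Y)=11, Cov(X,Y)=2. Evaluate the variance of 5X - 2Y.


Var(5X - 2Y) = 5^2*Var(X) + (-2)^2*Var(Y) + 2*5*(-2)*Cov(X,Y)
= 25*5 + 4*11 - 20*2
= 125 + 44 - 40 = 129

129


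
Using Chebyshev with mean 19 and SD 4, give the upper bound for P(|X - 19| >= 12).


k = 12/4 = 3
Chebyshev: P(|X-mu| >= k*sigma) <= 1/k^2 = 1/3^2 = 1/9

1/9


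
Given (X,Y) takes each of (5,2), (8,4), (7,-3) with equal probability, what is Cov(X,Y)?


E[X]=20/3, E[Y]=1, E[XY]=7
Cov(X,Y) = E[XY] - E[X]E[Y] = 7 - 20/3*1 = 1/3

1/3


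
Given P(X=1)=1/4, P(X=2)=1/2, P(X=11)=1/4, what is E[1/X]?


E[1/X] = sum(g(x)*P(x))
= 1*1/4 + 1/2*1/2 + 1/11*1/4
= 23/44

23/44


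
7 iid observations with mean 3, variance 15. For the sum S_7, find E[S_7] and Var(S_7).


E[S_n] = n*mu = 7*3 = 21
Var(S_n) = n*sigma^2 = 7*15 = 105

E[S_7]=21, Var(S_7)=105


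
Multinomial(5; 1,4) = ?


5! = 120
Denominator: 1!=1 * 4!=24
Coefficient = 120 / 24 = 5

5


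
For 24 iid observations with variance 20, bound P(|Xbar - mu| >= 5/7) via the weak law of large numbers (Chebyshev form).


Var(Xbar) = Var(X)/n = 20/24
Chebyshev: P(|Xbar-mu| >= 5/7) <= Var(Xbar)/(5/7)^2 = (5/6)/(25/49) = 49/30
Bound exceeds 1, so trivial bound: 1

1


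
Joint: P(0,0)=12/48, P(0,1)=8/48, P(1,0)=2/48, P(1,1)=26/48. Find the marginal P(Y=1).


P(Y=1) = P(0,1)+P(1,1) = 8/48 + 26/48 = 34/48 = 17/24

17/24


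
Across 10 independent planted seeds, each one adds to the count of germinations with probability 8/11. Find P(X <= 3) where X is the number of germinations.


P(X<=3) = P(X=0) + P(X=1) + P(X=2) + P(X=3)
= 59049/25937424601 + 1574640/25937424601 + 18895680/25937424601 + 134369280/25937424601
= 154898649/25937424601

154898649/25937424601


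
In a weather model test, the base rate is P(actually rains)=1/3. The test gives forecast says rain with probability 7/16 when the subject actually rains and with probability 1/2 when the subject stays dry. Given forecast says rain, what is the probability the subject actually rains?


P(A) = P(A|B)P(B) + P(A|B')P(B') = 7/16*1/3 + 1/2*2/3 = 23/48
P(B|A) = P(A|B)P(B)/P(A) = (7/48)/(23/48) = 7/23

7/23


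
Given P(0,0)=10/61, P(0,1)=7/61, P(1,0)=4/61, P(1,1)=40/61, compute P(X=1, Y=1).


Read from table: P(X=1, Y=1) = 40/61

40/61


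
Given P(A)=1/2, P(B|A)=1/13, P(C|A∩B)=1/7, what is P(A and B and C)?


P(A∩B∩C) = P(A) * P(B|A) * P(C|A∩B)
= 1/2 * 1/13 * 1/7
= 1/26 * 1/7 = 1/182

1/182


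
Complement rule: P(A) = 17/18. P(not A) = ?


P(A') = 1 - P(A) = 1 - 17/18 = 1/18

1/18


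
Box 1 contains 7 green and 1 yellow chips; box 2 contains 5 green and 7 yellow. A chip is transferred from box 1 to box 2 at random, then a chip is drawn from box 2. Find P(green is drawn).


P(transfer green) = 7/8; P(transfer yellow) = 1/8
If green transferred: Urn II has 6 green of 13, so P(green|green moved) = 6/13
If yellow transferred: Urn II has 5 green of 13, so P(green|yellow moved) = 5/13
By total probability: P(green) = 7/8*6/13 + 1/8*5/13 = 47/104

47/104


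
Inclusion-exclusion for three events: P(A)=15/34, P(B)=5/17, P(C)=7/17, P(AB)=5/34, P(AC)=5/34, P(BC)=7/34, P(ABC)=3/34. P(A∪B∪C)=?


P(A∪B∪C) = P(A)+P(B)+P(C) - P(AB)-P(AC)-P(BC) + P(ABC)
= 15/34+5/17+7/17 - 5/34-5/34-7/34 + 3/34
= 25/34

25/34


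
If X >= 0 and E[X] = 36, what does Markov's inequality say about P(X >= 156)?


Markov: P(X >= a) <= E[X]/a
P(X >= 156) <= 36/156 = 3/13

3/13


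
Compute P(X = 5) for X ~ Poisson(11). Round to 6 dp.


P(X=5) = e^(-11) * 11^5 / 5!
≈ 0.00001670170079 * 161051 / 120
≈ 0.022415

0.022415


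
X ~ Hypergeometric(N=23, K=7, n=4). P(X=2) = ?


P(X=2) = C(7,2)*C(16,2) / C(23,4)
= 21*120 / 8855
= 2520/8855 = 72/253

72/253


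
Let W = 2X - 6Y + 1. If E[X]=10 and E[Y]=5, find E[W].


E[2X - 6Y + 1] = 2*E[X] - 6*E[Y] + 1
= (2)*(10) + (-6)*(5) + (1)
= 20 - 30 + 1 = -9

-9


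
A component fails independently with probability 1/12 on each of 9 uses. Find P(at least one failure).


P(at least one) = 1 - P(none)
P(none) = (1 - 1/12)^9 = (11/12)^9 = 2357947691/5159780352
P(at least one) = 1 - 2357947691/5159780352 = 2801832661/5159780352

2801832661/5159780352


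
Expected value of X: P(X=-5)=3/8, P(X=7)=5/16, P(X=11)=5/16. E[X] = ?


E[X] = sum(x * P(x))
= -5*3/8 + 7*5/16 + 11*5/16
= 15/4

15/4


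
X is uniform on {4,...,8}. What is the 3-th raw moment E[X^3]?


E[X^3] = (1/5) * sum(x^3 for x=4..8)
= 1260/5 = 252

252


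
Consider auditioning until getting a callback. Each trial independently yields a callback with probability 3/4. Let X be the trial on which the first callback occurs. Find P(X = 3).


P(X=3) = (1-p)^2 * p = (1/4)^2 * 3/4
= 1/16 * 3/4 = 3/64

3/64


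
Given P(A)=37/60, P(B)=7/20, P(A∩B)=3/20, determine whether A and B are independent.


P(A)*P(B) = 37/60*7/20 = 259/1200
P(A∩B) = 3/20 != 259/1200, so not independent

No, A and B are not independent


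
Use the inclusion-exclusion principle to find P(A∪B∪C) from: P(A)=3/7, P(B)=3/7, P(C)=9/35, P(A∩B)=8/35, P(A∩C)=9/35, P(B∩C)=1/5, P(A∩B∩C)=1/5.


P(A∪B∪C) = P(A)+P(B)+P(C) - P(AB)-P(AC)-P(BC) + P(ABC)
= 3/7+3/7+9/35 - 8/35-9/35-1/5 + 1/5
= 22/35

22/35


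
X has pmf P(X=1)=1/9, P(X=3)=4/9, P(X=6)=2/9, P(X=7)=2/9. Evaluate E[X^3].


E[X^3] = sum(x^3 * P(x))
= 1*1/9 + 27*4/9 + 216*2/9 + 343*2/9
= 409/3

409/3


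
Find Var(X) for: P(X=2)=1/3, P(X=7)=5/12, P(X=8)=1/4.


E[X] = 67/12, E[X^2] = 151/4
Var(X) = E[X^2] - (E[X])^2 = 151/4 - (67/12)^2 = 947/144

947/144


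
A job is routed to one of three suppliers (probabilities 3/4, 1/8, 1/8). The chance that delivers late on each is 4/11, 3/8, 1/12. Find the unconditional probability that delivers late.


P(A) = P(A|B1)P(B1) + P(A|B2)P(B2) + P(A|B3)P(B3)
= 4/11*3/4 + 3/8*1/8 + 1/12*1/8
= 3/11 + 3/64 + 1/96 = 697/2112

697/2112


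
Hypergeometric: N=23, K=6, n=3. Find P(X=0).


P(X=0) = C(6,0)*C(17,3) / C(23,3)
= 1*680 / 1771
= 680/1771

680/1771


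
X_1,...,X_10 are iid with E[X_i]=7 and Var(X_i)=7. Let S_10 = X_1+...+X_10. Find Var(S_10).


By independence, Var(S_n) = n*Var(X_1) = 10*7 = 70

70


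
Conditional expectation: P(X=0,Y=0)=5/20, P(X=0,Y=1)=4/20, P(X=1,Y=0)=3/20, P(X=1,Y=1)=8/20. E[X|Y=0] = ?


P(Y=0) = 8/20
E[X|Y=0] = (0*5 + 1*3)/8 = 3/8

3/8


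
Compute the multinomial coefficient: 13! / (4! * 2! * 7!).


13! = 6227020800
Denominator: 4!=24 * 2!=2 * 7!=5040
Coefficient = 6227020800 / 241920 = 25740

25740


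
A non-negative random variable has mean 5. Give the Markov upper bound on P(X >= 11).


Markov: P(X >= a) <= E[X]/a
P(X >= 11) <= 5/11

5/11
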